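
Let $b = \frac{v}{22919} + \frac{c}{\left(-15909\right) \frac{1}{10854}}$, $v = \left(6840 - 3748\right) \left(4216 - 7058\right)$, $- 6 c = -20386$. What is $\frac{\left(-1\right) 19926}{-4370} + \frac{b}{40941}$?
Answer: $\frac{48857941306541741}{10872443996245845} \approx 4.4937$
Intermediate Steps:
$c = \frac{10193}{3}$ ($c = \left(- \frac{1}{6}\right) \left(-20386\right) = \frac{10193}{3} \approx 3397.7$)
$v = -8787464$ ($v = 3092 \left(-2842\right) = -8787464$)
$b = - \frac{328337642194}{121539457}$ ($b = - \frac{8787464}{22919} + \frac{10193}{3 \left(- \frac{15909}{10854}\right)} = \left(-8787464\right) \frac{1}{22919} + \frac{10193}{3 \left(\left(-15909\right) \frac{1}{10854}\right)} = - \frac{8787464}{22919} + \frac{10193}{3 \left(- \frac{5303}{3618}\right)} = - \frac{8787464}{22919} + \frac{10193}{3} \left(- \frac{3618}{5303}\right) = - \frac{8787464}{22919} - \frac{12292758}{5303} = - \frac{328337642194}{121539457} \approx -2701.5$)
$\frac{\left(-1\right) 19926}{-4370} + \frac{b}{40941} = \frac{\left(-1\right) 19926}{-4370} - \frac{328337642194}{121539457 \cdot 40941} = \left(-19926\right) \left(- \frac{1}{4370}\right) - \frac{328337642194}{4975946909037} = \frac{9963}{2185} - \frac{328337642194}{4975946909037} = \frac{48857941306541741}{10872443996245845}$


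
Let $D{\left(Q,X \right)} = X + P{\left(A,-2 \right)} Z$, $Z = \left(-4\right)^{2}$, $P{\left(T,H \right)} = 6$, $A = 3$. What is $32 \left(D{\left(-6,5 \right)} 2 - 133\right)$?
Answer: $2208$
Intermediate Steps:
$Z = 16$
$D{\left(Q,X \right)} = 96 + X$ ($D{\left(Q,X \right)} = X + 6 \cdot 16 = X + 96 = 96 + X$)
$32 \left(D{\left(-6,5 \right)} 2 - 133\right) = 32 \left(\left(96 + 5\right) 2 - 133\right) = 32 \left(101 \cdot 2 - 133\right) = 32 \left(202 - 133\right) = 32 \cdot 69 = 2208$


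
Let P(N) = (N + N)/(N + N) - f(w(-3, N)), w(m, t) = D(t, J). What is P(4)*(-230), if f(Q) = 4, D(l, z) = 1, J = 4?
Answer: 690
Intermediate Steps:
w(m, t) = 1
P(N) = -3 (P(N) = (N + N)/(N + N) - 1*4 = (2*N)/((2*N)) - 4 = (2*N)*(1/(2*N)) - 4 = 1 - 4 = -3)
P(4)*(-230) = -3*(-230) = 690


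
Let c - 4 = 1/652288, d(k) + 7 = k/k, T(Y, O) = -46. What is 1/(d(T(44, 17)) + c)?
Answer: -652288/1304575 ≈ -0.50000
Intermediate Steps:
d(k) = -6 (d(k) = -7 + k/k = -7 + 1 = -6)
c = 2609153/652288 (c = 4 + 1/652288 = 2609153/652288 ≈ 4.0000)
1/(d(T(44, 17)) + c) = 1/(-6 + 2609153/652288) = 1/(-1304575/652288) = -652288/1304575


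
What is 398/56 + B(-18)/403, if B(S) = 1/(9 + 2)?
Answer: 882195/124124 ≈ 7.1074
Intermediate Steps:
B(S) = 1/11
398/56 + B(-18)/403 = 398/56 + (1/11)/403 = 398*(1/56) + (1/11)*(1/403) = 199/28 + 1/4433 = 882195/124124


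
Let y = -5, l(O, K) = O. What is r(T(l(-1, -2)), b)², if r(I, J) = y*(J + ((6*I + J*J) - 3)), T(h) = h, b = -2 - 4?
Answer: 11025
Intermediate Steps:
b = -6
r(I, J) = 15 - 30*I - 5*J - 5*J² (r(I, J) = -5*(J + ((6*I + J*J) - 3)) = -5*(J + ((6*I + J²) - 3)) = -5*(J + ((J² + 6*I) - 3)) = -5*(J + (-3 + J² + 6*I)) = -5*(-3 + J + J² + 6*I) = 15 - 30*I - 5*J - 5*J²)
r(T(l(-1, -2)), b)² = (15 - 30*(-1) - 5*(-6) - 5*(-6)²)² = (15 + 30 + 30 - 5*36)² = (15 + 30 + 30 - 180)² = (-105)² = 11025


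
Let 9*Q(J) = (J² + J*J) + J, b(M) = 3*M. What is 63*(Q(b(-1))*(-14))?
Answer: -1470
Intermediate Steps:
Q(J) = J/9 + 2*J²/9 (Q(J) = ((J² + J*J) + J)/9 = ((J² + J²) + J)/9 = (2*J² + J)/9 = (J + 2*J²)/9 = J/9 + 2*J²/9)
63*(Q(b(-1))*(-14)) = 63*(((3*(-1))*(1 + 2*(3*(-1)))/9)*(-14)) = 63*(((⅑)*(-3)*(1 + 2*(-3)))*(-14)) = 63*(((⅑)*(-3)*(1 - 6))*(-14)) = 63*(((⅑)*(-3)*(-5))*(-14)) = 63*((5/3)*(-14)) = 63*(-70/3) = -1470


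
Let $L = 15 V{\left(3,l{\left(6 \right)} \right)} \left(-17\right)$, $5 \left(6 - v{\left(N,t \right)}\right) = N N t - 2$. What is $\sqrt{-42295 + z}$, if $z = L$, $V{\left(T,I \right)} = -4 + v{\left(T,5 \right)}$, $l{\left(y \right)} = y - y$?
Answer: $2 i \sqrt{10153} \approx 201.52 i$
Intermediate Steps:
$l{\left(y \right)} = 0$
$v{\left(N,t \right)} = \frac{32}{5} - \frac{t N^{2}}{5}$ ($v{\left(N,t \right)} = 6 - \frac{N N t - 2}{5} = 6 - \frac{N^{2} t - 2}{5} = 6 - \frac{t N^{2} - 2}{5} = 6 - \frac{-2 + t N^{2}}{5} = 6 - \left(- \frac{2}{5} + \frac{t N^{2}}{5}\right) = \frac{32}{5} - \frac{t N^{2}}{5}$)
$V{\left(T,I \right)} = \frac{12}{5} - T^{2}$ ($V{\left(T,I \right)} = -4 + \left(\frac{32}{5} - 1 T^{2}\right) = -4 - \left(- \frac{32}{5} + T^{2}\right) = \frac{12}{5} - T^{2}$)
$L = 1683$ ($L = 15 \left(\frac{12}{5} - 3^{2}\right) \left(-17\right) = 15 \left(\frac{12}{5} - 9\right) \left(-17\right) = 15 \left(- \frac{33}{5}\right) \left(-17\right) = \left(-99\right) \left(-17\right) = 1683$)
$z = 1683$
$\sqrt{-42295 + z} = \sqrt{-42295 + 1683} = \sqrt{-40612} = 2 i \sqrt{10153}$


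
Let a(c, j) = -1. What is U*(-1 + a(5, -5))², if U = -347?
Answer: -1388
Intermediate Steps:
U*(-1 + a(5, -5))² = -347*(-1 - 1)² = -347*(-2)² = -347*4 = -1388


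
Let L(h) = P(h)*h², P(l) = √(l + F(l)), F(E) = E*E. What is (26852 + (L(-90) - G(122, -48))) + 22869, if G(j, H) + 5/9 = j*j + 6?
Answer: 313484/9 + 24300*√890 ≈ 7.5977e+5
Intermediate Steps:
F(E) = E²
G(j, H) = 49/9 + j² (G(j, H) = -5/9 + (j*j + 6) = -5/9 + (j² + 6) = -5/9 + (6 + j²) = 49/9 + j²)
P(l) = √(l + l²)
L(h) = h²*√(h*(1 + h)) (L(h) = √(h*(1 + h))*h² = h²*√(h*(1 + h)))
(26852 + (L(-90) - G(122, -48))) + 22869 = (26852 + ((-90)²*√(-90*(1 - 90)) - (49/9 + 122²))) + 22869 = (26852 + (8100*√(-90*(-89)) - (49/9 + 14884))) + 22869 = (26852 + (8100*√8010 - 1*134005/9)) + 22869 = (26852 + (8100*(3*√890) - 134005/9)) + 22869 = (26852 + (24300*√890 - 134005/9)) + 22869 = (26852 + (-134005/9 + 24300*√890)) + 22869 = (107663/9 + 24300*√890) + 22869 = 313484/9 + 24300*√890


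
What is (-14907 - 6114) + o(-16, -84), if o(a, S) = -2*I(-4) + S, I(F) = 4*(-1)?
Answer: -21097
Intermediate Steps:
I(F) = -4
o(a, S) = 8 + S (o(a, S) = -2*(-4) + S = 8 + S)
(-14907 - 6114) + o(-16, -84) = (-14907 - 6114) + (8 - 84) = -21021 - 76 = -21097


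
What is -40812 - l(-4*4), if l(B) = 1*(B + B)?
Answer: -40780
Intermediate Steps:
l(B) = 2*B (l(B) = 1*(2*B) = 2*B)
-40812 - l(-4*4) = -40812 - 2*(-4*4) = -40812 - 2*(-16) = -40812 - 1*(-32) = -40812 + 32 = -40780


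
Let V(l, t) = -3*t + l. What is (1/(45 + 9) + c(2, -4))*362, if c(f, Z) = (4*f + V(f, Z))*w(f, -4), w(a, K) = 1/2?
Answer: 107695/27 ≈ 3988.7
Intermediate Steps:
w(a, K) = ½
V(l, t) = l - 3*t
c(f, Z) = -3*Z/2 + 5*f/2 (c(f, Z) = (4*f + (f - 3*Z))*(½) = (-3*Z + 5*f)*(½) = -3*Z/2 + 5*f/2)
(1/(45 + 9) + c(2, -4))*362 = (1/(45 + 9) + (-3/2*(-4) + (5/2)*2))*362 = (1/54 + (6 + 5))*362 = (1/54 + 11)*362 = (595/54)*362 = 107695/27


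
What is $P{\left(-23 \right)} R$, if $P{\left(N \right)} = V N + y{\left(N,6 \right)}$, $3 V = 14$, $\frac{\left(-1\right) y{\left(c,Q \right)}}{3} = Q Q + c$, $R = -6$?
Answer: $878$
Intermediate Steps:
$y{\left(c,Q \right)} = - 3 c - 3 Q^{2}$ ($y{\left(c,Q \right)} = - 3 \left(Q Q + c\right) = - 3 \left(Q^{2} + c\right) = - 3 \left(c + Q^{2}\right) = - 3 c - 3 Q^{2}$)
$V = \frac{14}{3}$ ($V = \frac{1}{3} \cdot 14 = \frac{14}{3} \approx 4.6667$)
$P{\left(N \right)} = -108 + \frac{5 N}{3}$ ($P{\left(N \right)} = \frac{14 N}{3} - \left(108 + 3 N\right) = -108 + \frac{5 N}{3}$)
$P{\left(-23 \right)} R = \left(-108 + \frac{5}{3} \left(-23\right)\right) \left(-6\right) = \left(-108 - \frac{115}{3}\right) \left(-6\right) = \left(- \frac{439}{3}\right) \left(-6\right) = 878$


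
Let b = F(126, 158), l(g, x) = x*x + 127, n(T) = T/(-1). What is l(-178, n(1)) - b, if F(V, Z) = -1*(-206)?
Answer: -78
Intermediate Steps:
n(T) = -T (n(T) = T*(-1) = -T)
l(g, x) = 127 + x² (l(g, x) = x² + 127 = 127 + x²)
F(V, Z) = 206
b = 206
l(-178, n(1)) - b = (127 + (-1*1)²) - 1*206 = (127 + (-1)²) - 206 = (127 + 1) - 206 = 128 - 206 = -78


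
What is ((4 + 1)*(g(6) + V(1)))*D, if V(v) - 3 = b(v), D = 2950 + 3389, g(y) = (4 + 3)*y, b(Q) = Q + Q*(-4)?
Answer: 1331190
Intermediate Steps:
b(Q) = -3*Q (b(Q) = Q - 4*Q = -3*Q)
g(y) = 7*y
D = 6339
V(v) = 3 - 3*v
((4 + 1)*(g(6) + V(1)))*D = ((4 + 1)*(7*6 + (3 - 3*1)))*6339 = (5*(42 + (3 - 3)))*6339 = (5*(42 + 0))*6339 = (5*42)*6339 = 210*6339 = 1331190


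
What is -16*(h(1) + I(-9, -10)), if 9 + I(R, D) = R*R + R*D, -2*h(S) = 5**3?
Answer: -1592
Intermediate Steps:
h(S) = -125/2 (h(S) = -1/2*5**3 = -1/2*125 = -125/2)
I(R, D) = -9 + R**2 + D*R (I(R, D) = -9 + (R*R + R*D) = -9 + (R**2 + D*R) = -9 + R**2 + D*R)
-16*(h(1) + I(-9, -10)) = -16*(-125/2 + (-9 + (-9)**2 - 10*(-9))) = -16*(-125/2 + (-9 + 81 + 90)) = -16*(-125/2 + 162) = -16*199/2 = -1*1592 = -1592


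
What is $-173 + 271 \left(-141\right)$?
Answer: $-38384$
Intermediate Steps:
$-173 + 271 \left(-141\right) = -173 - 38211 = -38384$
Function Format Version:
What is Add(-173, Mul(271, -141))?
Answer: -38384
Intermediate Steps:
Add(-173, Mul(271, -141)) = Add(-173, -38211) = -38384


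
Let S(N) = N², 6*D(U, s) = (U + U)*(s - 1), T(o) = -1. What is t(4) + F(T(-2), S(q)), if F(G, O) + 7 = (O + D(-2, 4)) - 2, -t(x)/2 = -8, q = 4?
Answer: 21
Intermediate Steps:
D(U, s) = U*(-1 + s)/3 (D(U, s) = ((U + U)*(s - 1))/6 = ((2*U)*(-1 + s))/6 = (2*U*(-1 + s))/6 = U*(-1 + s)/3)
t(x) = 16 (t(x) = -2*(-8) = 16)
F(G, O) = -11 + O (F(G, O) = -7 + ((O + (⅓)*(-2)*(-1 + 4)) - 2) = -7 + ((O + (⅓)*(-2)*3) - 2) = -7 + ((O - 2) - 2) = -7 + ((-2 + O) - 2) = -7 + (-4 + O) = -11 + O)
t(4) + F(T(-2), S(q)) = 16 + (-11 + 4²) = 16 + (-11 + 16) = 16 + 5 = 21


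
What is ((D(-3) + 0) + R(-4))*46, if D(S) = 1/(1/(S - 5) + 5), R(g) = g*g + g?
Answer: 21896/39 ≈ 561.44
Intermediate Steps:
R(g) = g + g**2 (R(g) = g**2 + g = g + g**2)
D(S) = 1/(5 + 1/(-5 + S)) (D(S) = 1/(1/(-5 + S) + 5) = 1/(5 + 1/(-5 + S)))
((D(-3) + 0) + R(-4))*46 = (((-5 - 3)/(-24 + 5*(-3)) + 0) - 4*(1 - 4))*46 = ((-8/(-24 - 15) + 0) - 4*(-3))*46 = ((-8/(-39) + 0) + 12)*46 = ((-1/39*(-8) + 0) + 12)*46 = ((8/39 + 0) + 12)*46 = (8/39 + 12)*46 = (476/39)*46 = 21896/39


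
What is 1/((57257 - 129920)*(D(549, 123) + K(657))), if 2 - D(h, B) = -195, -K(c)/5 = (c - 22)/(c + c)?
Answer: -438/6192897943 ≈ -7.0726e-8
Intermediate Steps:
K(c) = -5*(-22 + c)/(2*c) (K(c) = -5*(c - 22)/(c + c) = -5*(-22 + c)/(2*c))
D(h, B) = 197 (D(h, B) = 2 - 1*(-195) = 2 + 195 = 197)
1/((57257 - 129920)*(D(549, 123) + K(657))) = 1/((57257 - 129920)*(197 + (-5/2 + 55/657))) = 1/(-72663*(197 + (-5/2 + 55*(1/657)))) = 1/(-72663*(197 + (-5/2 + 55/657))) = 1/(-72663*(197 - 3175/1314)) = 1/(-72663*255683/1314) = 1/(-6192897943/438) = -438/6192897943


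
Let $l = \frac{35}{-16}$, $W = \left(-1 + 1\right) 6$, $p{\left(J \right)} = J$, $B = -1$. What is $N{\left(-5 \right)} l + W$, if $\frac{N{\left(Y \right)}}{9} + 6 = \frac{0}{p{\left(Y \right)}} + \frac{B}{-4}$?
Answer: $\frac{7245}{64} \approx 113.2$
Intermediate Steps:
$N{\left(Y \right)} = - \frac{207}{4}$ ($N{\left(Y \right)} = -54 + 9 \left(\frac{0}{Y} - \frac{1}{-4}\right) = -54 + 9 \left(0 - - \frac{1}{4}\right) = -54 + 9 \left(0 + \frac{1}{4}\right) = -54 + 9 \cdot \frac{1}{4} = -54 + \frac{9}{4} = - \frac{207}{4}$)
$W = 0$ ($W = 0 \cdot 6 = 0$)
$l = - \frac{35}{16}$ ($l = 35 \left(- \frac{1}{16}\right) = - \frac{35}{16} \approx -2.1875$)
$N{\left(-5 \right)} l + W = \left(- \frac{207}{4}\right) \left(- \frac{35}{16}\right) + 0 = \frac{7245}{64} + 0 = \frac{7245}{64}$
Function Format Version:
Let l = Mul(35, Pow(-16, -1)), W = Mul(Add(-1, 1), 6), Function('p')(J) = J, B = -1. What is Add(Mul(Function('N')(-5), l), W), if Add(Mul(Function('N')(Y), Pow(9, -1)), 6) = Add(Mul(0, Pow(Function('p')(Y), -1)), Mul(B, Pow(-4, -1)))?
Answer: Rational(7245, 64) ≈ 113.20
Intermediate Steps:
Function('N')(Y) = Rational(-207, 4) (Function('N')(Y) = Add(-54, Mul(9, Add(Mul(0, Pow(Y, -1)), Mul(-1, Pow(-4, -1))))) = Add(-54, Mul(9, Add(0, Mul(-1, Rational(-1, 4))))) = Add(-54, Mul(9, Add(0, Rational(1, 4)))) = Add(-54, Mul(9, Rational(1, 4))) = Add(-54, Rational(9, 4)) = Rational(-207, 4))
W = 0 (W = Mul(0, 6) = 0)
l = Rational(-35, 16) (l = Mul(35, Rational(-1, 16)) = Rational(-35, 16) ≈ -2.1875)
Add(Mul(Function('N')(-5), l), W) = Add(Mul(Rational(-207, 4), Rational(-35, 16)), 0) = Add(Rational(7245, 64), 0) = Rational(7245, 64)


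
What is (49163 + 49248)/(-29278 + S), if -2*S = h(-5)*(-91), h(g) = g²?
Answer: -196822/56281 ≈ -3.4971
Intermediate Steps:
S = 2275/2 (S = -(-5)²*(-91)/2 = -25*(-91)/2 = -½*(-2275) = 2275/2 ≈ 1137.5)
(49163 + 49248)/(-29278 + S) = (49163 + 49248)/(-29278 + 2275/2) = 98411/(-56281/2) = 98411*(-2/56281) = -196822/56281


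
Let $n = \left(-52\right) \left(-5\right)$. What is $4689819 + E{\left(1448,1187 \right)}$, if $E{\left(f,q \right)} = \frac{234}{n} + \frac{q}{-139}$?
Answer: $\frac{6518837791}{1390} \approx 4.6898 \cdot 10^{6}$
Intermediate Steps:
$n = 260$
$E{\left(f,q \right)} = \frac{9}{10} - \frac{q}{139}$ ($E{\left(f,q \right)} = \frac{234}{260} + \frac{q}{-139} = 234 \cdot \frac{1}{260} + q \left(- \frac{1}{139}\right) = \frac{9}{10} - \frac{q}{139}$)
$4689819 + E{\left(1448,1187 \right)} = 4689819 + \left(\frac{9}{10} - \frac{1187}{139}\right) = 4689819 - \frac{10619}{1390} = \frac{6518837791}{1390}$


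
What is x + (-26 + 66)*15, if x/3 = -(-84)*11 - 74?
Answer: 3150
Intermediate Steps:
x = 2550 (x = 3*(-(-84)*11 - 74) = 3*(-28*(-33) - 74) = 3*(924 - 74) = 3*850 = 2550)
x + (-26 + 66)*15 = 2550 + (-26 + 66)*15 = 2550 + 40*15 = 2550 + 600 = 3150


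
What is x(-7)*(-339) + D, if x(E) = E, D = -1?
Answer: 2372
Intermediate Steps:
x(-7)*(-339) + D = -7*(-339) - 1 = 2373 - 1 = 2372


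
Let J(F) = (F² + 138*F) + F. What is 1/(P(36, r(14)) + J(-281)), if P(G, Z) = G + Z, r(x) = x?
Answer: 1/39952 ≈ 2.5030e-5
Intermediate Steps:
J(F) = F² + 139*F
1/(P(36, r(14)) + J(-281)) = 1/((36 + 14) - 281*(139 - 281)) = 1/(50 - 281*(-142)) = 1/(50 + 39902) = 1/39952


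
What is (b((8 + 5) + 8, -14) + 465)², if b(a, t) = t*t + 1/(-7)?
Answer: 21399876/49 ≈ 4.3673e+5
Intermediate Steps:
b(a, t) = -⅐ + t² (b(a, t) = t² - ⅐ = -⅐ + t²)
(b((8 + 5) + 8, -14) + 465)² = ((-⅐ + (-14)²) + 465)² = ((-⅐ + 196) + 465)² = (1371/7 + 465)² = (4626/7)² = 21399876/49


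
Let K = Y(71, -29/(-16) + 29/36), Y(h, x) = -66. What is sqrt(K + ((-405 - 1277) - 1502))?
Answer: 5*I*sqrt(130) ≈ 57.009*I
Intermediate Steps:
K = -66
sqrt(K + ((-405 - 1277) - 1502)) = sqrt(-66 + ((-405 - 1277) - 1502)) = sqrt(-66 + (-1682 - 1502)) = sqrt(-66 - 3184) = sqrt(-3250) = 5*I*sqrt(130)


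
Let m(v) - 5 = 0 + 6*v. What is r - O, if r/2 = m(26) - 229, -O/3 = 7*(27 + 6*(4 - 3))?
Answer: 557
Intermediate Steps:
m(v) = 5 + 6*v (m(v) = 5 + (0 + 6*v) = 5 + 6*v)
O = -693 (O = -21*(27 + 6*(4 - 3)) = -21*(27 + 6*1) = -21*(27 + 6) = -21*33 = -3*231 = -693)
r = -136 (r = 2*((5 + 6*26) - 229) = 2*((5 + 156) - 229) = 2*(161 - 229) = 2*(-68) = -136)
r - O = -136 - 1*(-693) = -136 + 693 = 557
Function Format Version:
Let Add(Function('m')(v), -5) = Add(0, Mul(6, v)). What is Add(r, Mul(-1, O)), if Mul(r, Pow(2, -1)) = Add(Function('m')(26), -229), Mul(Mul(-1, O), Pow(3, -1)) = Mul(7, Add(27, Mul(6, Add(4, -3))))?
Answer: 557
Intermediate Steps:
Function('m')(v) = Add(5, Mul(6, v)) (Function('m')(v) = Add(5, Add(0, Mul(6, v))) = Add(5, Mul(6, v)))
O = -693 (O = Mul(-3, Mul(7, Add(27, Mul(6, Add(4, -3))))) = Mul(-3, Mul(7, Add(27, Mul(6, 1)))) = Mul(-3, Mul(7, Add(27, 6))) = Mul(-3, Mul(7, 33)) = Mul(-3, 231) = -693)
r = -136 (r = Mul(2, Add(Add(5, Mul(6, 26)), -229)) = Mul(2, Add(Add(5, 156), -229)) = Mul(2, Add(161, -229)) = Mul(2, -68) = -136)
Add(r, Mul(-1, O)) = Add(-136, Mul(-1, -693)) = Add(-136, 693) = 557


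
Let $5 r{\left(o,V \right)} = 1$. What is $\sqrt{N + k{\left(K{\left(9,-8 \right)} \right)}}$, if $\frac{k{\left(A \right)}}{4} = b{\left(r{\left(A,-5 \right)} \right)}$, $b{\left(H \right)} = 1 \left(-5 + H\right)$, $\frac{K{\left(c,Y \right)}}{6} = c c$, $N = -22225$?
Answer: $\frac{i \sqrt{556105}}{5} \approx 149.15 i$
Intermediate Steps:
$K{\left(c,Y \right)} = 6 c^{2}$ ($K{\left(c,Y \right)} = 6 c c = 6 c^{2}$)
$r{\left(o,V \right)} = \frac{1}{5}$ ($r{\left(o,V \right)} = \frac{1}{5} \cdot 1 = \frac{1}{5}$)
$b{\left(H \right)} = -5 + H$
$k{\left(A \right)} = - \frac{96}{5}$ ($k{\left(A \right)} = 4 \left(-5 + \frac{1}{5}\right) = 4 \left(- \frac{24}{5}\right) = - \frac{96}{5}$)
$\sqrt{N + k{\left(K{\left(9,-8 \right)} \right)}} = \sqrt{-22225 - \frac{96}{5}} = \sqrt{- \frac{111221}{5}} = \frac{i \sqrt{556105}}{5}$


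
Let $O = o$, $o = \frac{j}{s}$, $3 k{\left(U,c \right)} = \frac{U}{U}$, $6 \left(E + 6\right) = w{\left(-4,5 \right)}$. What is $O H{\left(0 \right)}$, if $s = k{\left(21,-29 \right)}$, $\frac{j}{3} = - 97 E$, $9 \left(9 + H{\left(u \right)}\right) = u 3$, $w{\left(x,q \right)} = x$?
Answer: $-52380$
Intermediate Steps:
$E = - \frac{20}{3}$ ($E = -6 + \frac{1}{6} \left(-4\right) = -6 - \frac{2}{3} = - \frac{20}{3} \approx -6.6667$)
$H{\left(u \right)} = -9 + \frac{u}{3}$ ($H{\left(u \right)} = -9 + \frac{u 3}{9} = -9 + \frac{3 u}{9} = -9 + \frac{u}{3}$)
$k{\left(U,c \right)} = \frac{1}{3}$ ($k{\left(U,c \right)} = \frac{U \frac{1}{U}}{3} = \frac{1}{3} \cdot 1 = \frac{1}{3}$)
$j = 1940$ ($j = 3 \left(\left(-97\right) \left(- \frac{20}{3}\right)\right) = 3 \cdot \frac{1940}{3} = 1940$)
$s = \frac{1}{3} \approx 0.33333$
$o = 5820$ ($o = 1940 \frac{1}{\frac{1}{3}} = 1940 \cdot 3 = 5820$)
$O = 5820$
$O H{\left(0 \right)} = 5820 \left(-9 + \frac{1}{3} \cdot 0\right) = 5820 \left(-9 + 0\right) = 5820 \left(-9\right) = -52380$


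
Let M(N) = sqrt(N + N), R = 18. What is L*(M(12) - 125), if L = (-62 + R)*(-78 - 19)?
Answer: -533500 + 8536*sqrt(6) ≈ -5.1259e+5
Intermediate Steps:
L = 4268 (L = (-62 + 18)*(-78 - 19) = -44*(-97) = 4268)
M(N) = sqrt(2)*sqrt(N) (M(N) = sqrt(2*N) = sqrt(2)*sqrt(N))
L*(M(12) - 125) = 4268*(sqrt(2)*sqrt(12) - 125) = 4268*(sqrt(2)*(2*sqrt(3)) - 125) = 4268*(2*sqrt(6) - 125) = 4268*(-125 + 2*sqrt(6)) = -533500 + 8536*sqrt(6)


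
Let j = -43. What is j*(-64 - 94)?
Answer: 6794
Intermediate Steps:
j*(-64 - 94) = -43*(-64 - 94) = -43*(-158) = 6794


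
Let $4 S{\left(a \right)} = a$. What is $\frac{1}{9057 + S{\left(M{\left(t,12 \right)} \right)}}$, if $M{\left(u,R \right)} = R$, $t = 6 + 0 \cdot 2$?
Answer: $\frac{1}{9060} \approx 0.00011038$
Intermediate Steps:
$t = 6$ ($t = 6 + 0 = 6$)
$S{\left(a \right)} = \frac{a}{4}$
$\frac{1}{9057 + S{\left(M{\left(t,12 \right)} \right)}} = \frac{1}{9057 + \frac{1}{4} \cdot 12} = \frac{1}{9057 + 3} = \frac{1}{9060}$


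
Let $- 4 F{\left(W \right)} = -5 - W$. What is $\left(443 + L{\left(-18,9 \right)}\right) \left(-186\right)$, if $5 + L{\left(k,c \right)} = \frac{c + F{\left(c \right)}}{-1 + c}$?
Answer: $- \frac{654069}{8} \approx -81759.0$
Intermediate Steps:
$F{\left(W \right)} = \frac{5}{4} + \frac{W}{4}$ ($F{\left(W \right)} = - \frac{-5 - W}{4} = \frac{5}{4} + \frac{W}{4}$)
$L{\left(k,c \right)} = -5 + \frac{\frac{5}{4} + \frac{5 c}{4}}{-1 + c}$ ($L{\left(k,c \right)} = -5 + \frac{c + \left(\frac{5}{4} + \frac{c}{4}\right)}{-1 + c} = -5 + \frac{\frac{5}{4} + \frac{5 c}{4}}{-1 + c}$)
$\left(443 + L{\left(-18,9 \right)}\right) \left(-186\right) = \left(443 + \frac{5 \left(5 - 27\right)}{4 \left(-1 + 9\right)}\right) \left(-186\right) = \left(443 + \frac{5 \left(5 - 27\right)}{4 \cdot 8}\right) \left(-186\right) = \left(443 + \frac{5}{4} \cdot \frac{1}{8} \left(-22\right)\right) \left(-186\right) = \left(443 - \frac{55}{16}\right) \left(-186\right) = \frac{7033}{16} \left(-186\right) = - \frac{654069}{8}$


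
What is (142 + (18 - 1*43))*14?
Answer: 1638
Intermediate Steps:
(142 + (18 - 1*43))*14 = (142 + (18 - 43))*14 = (142 - 25)*14 = 117*14 = 1638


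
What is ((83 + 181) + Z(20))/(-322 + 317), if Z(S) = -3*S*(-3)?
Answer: -444/5 ≈ -88.800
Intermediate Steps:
Z(S) = 9*S
((83 + 181) + Z(20))/(-322 + 317) = ((83 + 181) + 9*20)/(-322 + 317) = (264 + 180)/(-5) = 444*(-⅕) = -444/5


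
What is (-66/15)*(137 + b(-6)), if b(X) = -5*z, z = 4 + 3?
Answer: -2244/5 ≈ -448.80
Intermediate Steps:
z = 7
b(X) = -35 (b(X) = -5*7 = -35)
(-66/15)*(137 + b(-6)) = (-66/15)*(137 - 35) = -66*1/15*102 = -22/5*102 = -2244/5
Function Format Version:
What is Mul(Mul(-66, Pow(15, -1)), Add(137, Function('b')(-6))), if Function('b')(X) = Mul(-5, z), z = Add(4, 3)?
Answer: Rational(-2244, 5) ≈ -448.80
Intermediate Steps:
z = 7
Function('b')(X) = -35 (Function('b')(X) = Mul(-5, 7) = -35)
Mul(Mul(-66, Pow(15, -1)), Add(137, Function('b')(-6))) = Mul(Mul(-66, Pow(15, -1)), Add(137, -35)) = Mul(Mul(-66, Rational(1, 15)), 102) = Mul(Rational(-22, 5), 102) = Rational(-2244, 5)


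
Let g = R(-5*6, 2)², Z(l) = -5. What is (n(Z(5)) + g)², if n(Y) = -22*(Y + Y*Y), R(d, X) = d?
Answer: 211600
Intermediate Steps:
n(Y) = -22*Y - 22*Y² (n(Y) = -22*(Y + Y²) = -22*Y - 22*Y²)
g = 900 (g = (-5*6)² = (-30)² = 900)
(n(Z(5)) + g)² = (-22*(-5)*(1 - 5) + 900)² = (-22*(-5)*(-4) + 900)² = (-440 + 900)² = 460² = 211600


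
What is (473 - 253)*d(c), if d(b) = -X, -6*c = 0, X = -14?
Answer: 3080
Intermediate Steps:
c = 0 (c = -⅙*0 = 0)
d(b) = 14 (d(b) = -1*(-14) = 14)
(473 - 253)*d(c) = (473 - 253)*14 = 220*14 = 3080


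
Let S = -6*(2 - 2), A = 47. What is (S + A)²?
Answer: 2209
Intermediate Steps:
S = 0 (S = -6*0 = 0)
(S + A)² = (0 + 47)² = 47² = 2209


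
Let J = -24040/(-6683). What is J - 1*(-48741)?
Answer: 325760143/6683 ≈ 48745.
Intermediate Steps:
J = 24040/6683 (J = -24040*(-1/6683) = 24040/6683 ≈ 3.5972)
J - 1*(-48741) = 24040/6683 - 1*(-48741) = 24040/6683 + 48741 = 325760143/6683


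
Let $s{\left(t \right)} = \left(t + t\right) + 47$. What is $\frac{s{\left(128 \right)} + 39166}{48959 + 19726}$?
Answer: $\frac{39469}{68685} \approx 0.57464$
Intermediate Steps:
$s{\left(t \right)} = 47 + 2 t$ ($s{\left(t \right)} = 2 t + 47 = 47 + 2 t$)
$\frac{s{\left(128 \right)} + 39166}{48959 + 19726} = \frac{\left(47 + 2 \cdot 128\right) + 39166}{48959 + 19726} = \frac{\left(47 + 256\right) + 39166}{68685} = \left(303 + 39166\right) \frac{1}{68685} = 39469 \cdot \frac{1}{68685} = \frac{39469}{68685}$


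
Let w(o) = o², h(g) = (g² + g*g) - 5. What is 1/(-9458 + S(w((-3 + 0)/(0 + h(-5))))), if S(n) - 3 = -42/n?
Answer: -1/18905 ≈ -5.2896e-5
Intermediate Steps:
h(g) = -5 + 2*g² (h(g) = (g² + g²) - 5 = 2*g² - 5 = -5 + 2*g²)
S(n) = 3 - 42/n
1/(-9458 + S(w((-3 + 0)/(0 + h(-5))))) = 1/(-9458 + (3 - 42*(0 + (-5 + 2*(-5)²))²/(-3 + 0)²)) = 1/(-9458 + (3 - 42*(0 + (-5 + 2*25))²/9)) = 1/(-9458 + (3 - 42*(0 + (-5 + 50))²/9)) = 1/(-9458 + (3 - 42*(0 + 45)²/9)) = 1/(-9458 + (3 - 42/((-3/45)²))) = 1/(-9458 + (3 - 42/((-3*1/45)²))) = 1/(-9458 + (3 - 42/((-1/15)²))) = 1/(-9458 + (3 - 42/1/225)) = 1/(-9458 + (3 - 42*225)) = 1/(-9458 + (3 - 9450)) = 1/(-9458 - 9447) = 1/(-18905) = -1/18905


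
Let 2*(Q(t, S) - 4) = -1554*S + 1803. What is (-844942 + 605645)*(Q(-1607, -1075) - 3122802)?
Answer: 1094363330171/2 ≈ 5.4718e+11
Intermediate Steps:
Q(t, S) = 1811/2 - 777*S (Q(t, S) = 4 + (-1554*S + 1803)/2 = 4 + (1803 - 1554*S)/2 = 4 + (1803/2 - 777*S) = 1811/2 - 777*S)
(-844942 + 605645)*(Q(-1607, -1075) - 3122802) = (-844942 + 605645)*((1811/2 - 777*(-1075)) - 3122802) = -239297*((1811/2 + 835275) - 3122802) = -239297*(1672361/2 - 3122802) = -239297*(-4573243/2) = 1094363330171/2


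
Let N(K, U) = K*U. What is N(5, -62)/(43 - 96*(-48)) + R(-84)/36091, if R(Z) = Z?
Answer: -11578894/167859241 ≈ -0.068980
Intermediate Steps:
N(5, -62)/(43 - 96*(-48)) + R(-84)/36091 = (5*(-62))/(43 - 96*(-48)) - 84/36091 = -310/(43 + 4608) - 84*1/36091 = -310/4651 - 84/36091 = -11578894/167859241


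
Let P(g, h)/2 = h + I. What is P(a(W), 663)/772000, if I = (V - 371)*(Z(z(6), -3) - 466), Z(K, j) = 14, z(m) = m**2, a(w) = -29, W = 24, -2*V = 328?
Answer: 242483/386000 ≈ 0.62819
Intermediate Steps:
V = -164 (V = -1/2*328 = -164)
I = 241820 (I = (-164 - 371)*(14 - 466) = -535*(-452) = 241820)
P(g, h) = 483640 + 2*h (P(g, h) = 2*(h + 241820) = 2*(241820 + h) = 483640 + 2*h)
P(a(W), 663)/772000 = (483640 + 2*663)/772000 = (483640 + 1326)*(1/772000) = 484966*(1/772000) = 242483/386000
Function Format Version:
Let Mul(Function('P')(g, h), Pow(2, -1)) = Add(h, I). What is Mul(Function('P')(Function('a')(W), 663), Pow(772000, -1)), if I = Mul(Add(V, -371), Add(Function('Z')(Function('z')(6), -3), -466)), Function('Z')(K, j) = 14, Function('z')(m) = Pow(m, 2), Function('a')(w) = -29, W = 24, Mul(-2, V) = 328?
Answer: Rational(242483, 386000) ≈ 0.62819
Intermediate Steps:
V = -164 (V = Mul(Rational(-1, 2), 328) = -164)
I = 241820 (I = Mul(Add(-164, -371), Add(14, -466)) = Mul(-535, -452) = 241820)
Function('P')(g, h) = Add(483640, Mul(2, h)) (Function('P')(g, h) = Mul(2, Add(h, 241820)) = Mul(2, Add(241820, h)) = Add(483640, Mul(2, h)))
Mul(Function('P')(Function('a')(W), 663), Pow(772000, -1)) = Mul(Add(483640, Mul(2, 663)), Pow(772000, -1)) = Mul(Add(483640, 1326), Rational(1, 772000)) = Mul(484966, Rational(1, 772000)) = Rational(242483, 386000)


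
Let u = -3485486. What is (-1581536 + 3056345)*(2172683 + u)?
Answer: -1936133679627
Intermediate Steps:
(-1581536 + 3056345)*(2172683 + u) = (-1581536 + 3056345)*(2172683 - 3485486) = 1474809*(-1312803) = -1936133679627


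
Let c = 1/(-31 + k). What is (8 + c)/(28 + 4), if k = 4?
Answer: 215/864 ≈ 0.24884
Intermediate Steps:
c = -1/27 (c = 1/(-31 + 4) = 1/(-27) = -1/27 ≈ -0.037037)
(8 + c)/(28 + 4) = (8 - 1/27)/(28 + 4) = (215/27)/32 = (1/32)*(215/27) = 215/864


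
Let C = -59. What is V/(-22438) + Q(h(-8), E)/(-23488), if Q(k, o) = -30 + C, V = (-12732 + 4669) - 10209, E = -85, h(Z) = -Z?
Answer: 215584859/263511872 ≈ 0.81812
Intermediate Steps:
V = -18272 (V = -8063 - 10209 = -18272)
Q(k, o) = -89 (Q(k, o) = -30 - 59 = -89)
V/(-22438) + Q(h(-8), E)/(-23488) = -18272/(-22438) - 89/(-23488) = -18272*(-1/22438) - 89*(-1/23488) = 9136/11219 + 89/23488 = 215584859/263511872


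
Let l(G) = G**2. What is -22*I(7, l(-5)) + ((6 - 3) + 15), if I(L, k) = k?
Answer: -532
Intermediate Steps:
-22*I(7, l(-5)) + ((6 - 3) + 15) = -22*(-5)**2 + ((6 - 3) + 15) = -22*25 + (3 + 15) = -550 + 18 = -532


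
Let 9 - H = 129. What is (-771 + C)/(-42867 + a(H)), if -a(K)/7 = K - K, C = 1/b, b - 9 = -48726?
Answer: 37560808/2088351639 ≈ 0.017986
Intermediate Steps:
H = -120 (H = 9 - 1*129 = 9 - 129 = -120)
b = -48717 (b = 9 - 48726 = -48717)
C = -1/48717 (C = 1/(-48717) = -1/48717 ≈ -2.0527e-5)
a(K) = 0 (a(K) = -7*(K - K) = -7*0 = 0)
(-771 + C)/(-42867 + a(H)) = (-771 - 1/48717)/(-42867 + 0) = -37560808/48717/(-42867) = -37560808/48717*(-1/42867) = 37560808/2088351639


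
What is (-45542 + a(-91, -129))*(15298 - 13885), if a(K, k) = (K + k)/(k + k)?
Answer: -2767034568/43 ≈ -6.4350e+7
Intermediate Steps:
a(K, k) = (K + k)/(2*k) (a(K, k) = (K + k)/((2*k)) = (K + k)*(1/(2*k)) = (K + k)/(2*k))
(-45542 + a(-91, -129))*(15298 - 13885) = (-45542 + (½)*(-91 - 129)/(-129))*(15298 - 13885) = (-45542 + (½)*(-1/129)*(-220))*1413 = (-45542 + 110/129)*1413 = -5874808/129*1413 = -2767034568/43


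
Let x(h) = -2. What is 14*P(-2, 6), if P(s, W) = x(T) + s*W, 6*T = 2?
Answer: -196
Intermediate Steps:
T = ⅓ (T = (⅙)*2 = ⅓ ≈ 0.33333)
P(s, W) = -2 + W*s (P(s, W) = -2 + s*W = -2 + W*s)
14*P(-2, 6) = 14*(-2 + 6*(-2)) = 14*(-2 - 12) = 14*(-14) = -196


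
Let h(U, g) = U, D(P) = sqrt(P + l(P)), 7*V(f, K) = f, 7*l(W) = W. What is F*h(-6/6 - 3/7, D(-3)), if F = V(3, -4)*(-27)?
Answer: 810/49 ≈ 16.531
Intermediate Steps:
l(W) = W/7
V(f, K) = f/7
D(P) = 2*sqrt(14)*sqrt(P)/7 (D(P) = sqrt(P + P/7) = sqrt(8*P/7) = 2*sqrt(14)*sqrt(P)/7)
F = -81/7 (F = ((1/7)*3)*(-27) = (3/7)*(-27) = -81/7 ≈ -11.571)
F*h(-6/6 - 3/7, D(-3)) = -81*(-6/6 - 3/7)/7 = -81*(-6*1/6 - 3*1/7)/7 = -81*(-1 - 3/7)/7 = -81/7*(-10/7) = 810/49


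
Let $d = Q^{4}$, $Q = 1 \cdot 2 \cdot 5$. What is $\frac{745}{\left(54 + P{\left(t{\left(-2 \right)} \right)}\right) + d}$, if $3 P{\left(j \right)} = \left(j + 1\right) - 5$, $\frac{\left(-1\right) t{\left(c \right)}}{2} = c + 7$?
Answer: $\frac{2235}{30148} \approx 0.074134$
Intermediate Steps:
$t{\left(c \right)} = -14 - 2 c$ ($t{\left(c \right)} = - 2 \left(c + 7\right) = - 2 \left(7 + c\right) = -14 - 2 c$)
$Q = 10$ ($Q = 2 \cdot 5 = 10$)
$P{\left(j \right)} = - \frac{4}{3} + \frac{j}{3}$ ($P{\left(j \right)} = \frac{\left(j + 1\right) - 5}{3} = \frac{\left(1 + j\right) - 5}{3} = \frac{-4 + j}{3} = - \frac{4}{3} + \frac{j}{3}$)
$d = 10000$ ($d = 10^{4} = 10000$)
$\frac{745}{\left(54 + P{\left(t{\left(-2 \right)} \right)}\right) + d} = \frac{745}{\left(54 + \left(- \frac{4}{3} + \frac{-14 - -4}{3}\right)\right) + 10000} = \frac{745}{\left(54 + \left(- \frac{4}{3} + \frac{-14 + 4}{3}\right)\right) + 10000} = \frac{745}{\left(54 + \left(- \frac{4}{3} + \frac{1}{3} \left(-10\right)\right)\right) + 10000} = \frac{745}{\left(54 - \frac{14}{3}\right) + 10000} = \frac{745}{\frac{148}{3} + 10000} = \frac{745}{\frac{30148}{3}} = 745 \cdot \frac{3}{30148} = \frac{2235}{30148}$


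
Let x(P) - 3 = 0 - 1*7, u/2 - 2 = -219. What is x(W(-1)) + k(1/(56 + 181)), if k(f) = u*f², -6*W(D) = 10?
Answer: -225110/56169 ≈ -4.0077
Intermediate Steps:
u = -434 (u = 4 + 2*(-219) = 4 - 438 = -434)
W(D) = -5/3 (W(D) = -⅙*10 = -5/3)
x(P) = -4 (x(P) = 3 + (0 - 1*7) = 3 + (0 - 7) = 3 - 7 = -4)
k(f) = -434*f²
x(W(-1)) + k(1/(56 + 181)) = -4 - 434/(56 + 181)² = -4 - 434*(1/237)² = -4 - 434*1/56169 = -4 - 434/56169 = -225110/56169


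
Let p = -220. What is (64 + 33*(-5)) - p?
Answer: 119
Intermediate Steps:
(64 + 33*(-5)) - p = (64 + 33*(-5)) - 1*(-220) = (64 - 165) + 220 = -101 + 220 = 119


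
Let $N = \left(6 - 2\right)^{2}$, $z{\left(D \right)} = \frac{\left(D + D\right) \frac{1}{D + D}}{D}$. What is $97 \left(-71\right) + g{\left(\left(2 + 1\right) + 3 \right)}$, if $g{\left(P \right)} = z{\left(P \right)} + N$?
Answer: $- \frac{41225}{6} \approx -6870.8$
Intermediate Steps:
$z{\left(D \right)} = \frac{1}{D}$ ($z{\left(D \right)} = \frac{2 D \frac{1}{2 D}}{D} = 1 \frac{1}{D} = \frac{1}{D}$)
$N = 16$ ($N = 4^{2} = 16$)
$g{\left(P \right)} = 16 + \frac{1}{P}$ ($g{\left(P \right)} = \frac{1}{P} + 16 = 16 + \frac{1}{P}$)
$97 \left(-71\right) + g{\left(\left(2 + 1\right) + 3 \right)} = 97 \left(-71\right) + \left(16 + \frac{1}{\left(2 + 1\right) + 3}\right) = -6887 + \left(16 + \frac{1}{3 + 3}\right) = -6887 + \left(16 + \frac{1}{6}\right) = -6887 + \frac{97}{6} = - \frac{41225}{6}$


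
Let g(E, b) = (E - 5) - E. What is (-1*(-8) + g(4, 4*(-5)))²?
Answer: 9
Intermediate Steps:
g(E, b) = -5 (g(E, b) = (-5 + E) - E = -5)
(-1*(-8) + g(4, 4*(-5)))² = (-1*(-8) - 5)² = (8 - 5)² = 3² = 9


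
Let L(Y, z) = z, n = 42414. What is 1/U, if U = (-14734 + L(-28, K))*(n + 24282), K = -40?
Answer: -1/985366704 ≈ -1.0149e-9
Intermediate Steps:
U = -985366704 (U = (-14734 - 40)*(42414 + 24282) = -14774*66696 = -985366704)
1/U = 1/(-985366704) = -1/985366704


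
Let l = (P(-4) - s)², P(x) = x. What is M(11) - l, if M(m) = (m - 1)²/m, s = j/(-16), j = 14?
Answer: -475/704 ≈ -0.67472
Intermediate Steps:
s = -7/8 (s = 14/(-16) = 14*(-1/16) = -7/8 ≈ -0.87500)
M(m) = (-1 + m)²/m
l = 625/64 (l = (-4 - 1*(-7/8))² = (-4 + 7/8)² = (-25/8)² = 625/64 ≈ 9.7656)
M(11) - l = (-1 + 11)²/11 - 1*625/64 = (1/11)*10² - 625/64 = (1/11)*100 - 625/64 = 100/11 - 625/64 = -475/704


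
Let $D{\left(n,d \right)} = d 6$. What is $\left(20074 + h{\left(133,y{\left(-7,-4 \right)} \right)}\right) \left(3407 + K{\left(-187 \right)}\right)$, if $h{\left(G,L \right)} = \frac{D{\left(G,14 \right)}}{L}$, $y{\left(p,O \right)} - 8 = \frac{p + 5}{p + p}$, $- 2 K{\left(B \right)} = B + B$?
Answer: $\frac{1371477588}{19} \approx 7.2183 \cdot 10^{7}$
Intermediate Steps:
$D{\left(n,d \right)} = 6 d$
$K{\left(B \right)} = - B$ ($K{\left(B \right)} = - \frac{B + B}{2} = - \frac{2 B}{2} = - B$)
$y{\left(p,O \right)} = 8 + \frac{5 + p}{2 p}$ ($y{\left(p,O \right)} = 8 + \frac{p + 5}{p + p} = 8 + \frac{5 + p}{2 p}$)
$h{\left(G,L \right)} = \frac{84}{L}$ ($h{\left(G,L \right)} = \frac{6 \cdot 14}{L} = \frac{84}{L}$)
$\left(20074 + h{\left(133,y{\left(-7,-4 \right)} \right)}\right) \left(3407 + K{\left(-187 \right)}\right) = \left(20074 + \frac{84}{\frac{1}{2} \frac{1}{-7} \left(5 + 17 \left(-7\right)\right)}\right) \left(3407 - -187\right) = \left(20074 + \frac{84}{\frac{1}{2} \left(- \frac{1}{7}\right) \left(5 - 119\right)}\right) \left(3407 + 187\right) = \left(20074 + \frac{84}{\frac{1}{2} \left(- \frac{1}{7}\right) \left(-114\right)}\right) 3594 = \left(20074 + \frac{84}{\frac{57}{7}}\right) 3594 = \left(20074 + 84 \cdot \frac{7}{57}\right) 3594 = \left(20074 + \frac{196}{19}\right) 3594 = \frac{381602}{19} \cdot 3594 = \frac{1371477588}{19}$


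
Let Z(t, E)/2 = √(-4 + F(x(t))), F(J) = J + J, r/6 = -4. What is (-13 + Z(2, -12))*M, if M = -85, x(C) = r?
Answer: 1105 - 340*I*√13 ≈ 1105.0 - 1225.9*I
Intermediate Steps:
r = -24 (r = 6*(-4) = -24)
x(C) = -24
F(J) = 2*J
Z(t, E) = 4*I*√13 (Z(t, E) = 2*√(-4 + 2*(-24)) = 2*√(-4 - 48) = 2*√(-52) = 2*(2*I*√13) = 4*I*√13)
(-13 + Z(2, -12))*M = (-13 + 4*I*√13)*(-85) = 1105 - 340*I*√13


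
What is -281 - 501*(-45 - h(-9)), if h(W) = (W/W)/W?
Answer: 66625/3 ≈ 22208.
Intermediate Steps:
h(W) = 1/W
-281 - 501*(-45 - h(-9)) = -281 - 501*(-45 - 1/(-9)) = -281 - 501*(-45 - 1*(-⅑)) = -281 - 501*(-45 + ⅑) = -281 - 501*(-404/9) = -281 + 67468/3 = 66625/3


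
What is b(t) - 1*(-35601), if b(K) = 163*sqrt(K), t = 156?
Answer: 35601 + 326*sqrt(39) ≈ 37637.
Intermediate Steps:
b(t) - 1*(-35601) = 163*sqrt(156) - 1*(-35601) = 163*(2*sqrt(39)) + 35601 = 326*sqrt(39) + 35601 = 35601 + 326*sqrt(39)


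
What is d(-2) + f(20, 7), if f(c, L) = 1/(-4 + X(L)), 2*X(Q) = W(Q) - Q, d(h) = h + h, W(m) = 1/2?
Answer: -120/29 ≈ -4.1379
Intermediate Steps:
W(m) = ½
d(h) = 2*h
X(Q) = ¼ - Q/2 (X(Q) = (½ - Q)/2 = ¼ - Q/2)
f(c, L) = 1/(-15/4 - L/2) (f(c, L) = 1/(-4 + (¼ - L/2)) = 1/(-15/4 - L/2))
d(-2) + f(20, 7) = 2*(-2) - 4/(15 + 2*7) = -4 - 4/(15 + 14) = -4 - 4/29 = -120/29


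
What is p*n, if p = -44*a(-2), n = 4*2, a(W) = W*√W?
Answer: 704*I*√2 ≈ 995.61*I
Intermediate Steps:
a(W) = W^(3/2)
n = 8
p = 88*I*√2 (p = -(-88)*I*√2 = 88*I*√2 ≈ 124.45*I)
p*n = (88*I*√2)*8 = 704*I*√2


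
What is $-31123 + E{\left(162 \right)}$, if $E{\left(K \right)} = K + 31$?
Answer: $-30930$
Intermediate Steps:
$E{\left(K \right)} = 31 + K$
$-31123 + E{\left(162 \right)} = -31123 + \left(31 + 162\right) = -31123 + 193 = -30930$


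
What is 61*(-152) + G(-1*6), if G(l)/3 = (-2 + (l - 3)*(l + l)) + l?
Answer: -8972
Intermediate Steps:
G(l) = -6 + 3*l + 6*l*(-3 + l) (G(l) = 3*((-2 + (l - 3)*(l + l)) + l) = 3*((-2 + (-3 + l)*(2*l)) + l) = 3*((-2 + 2*l*(-3 + l)) + l) = 3*(-2 + l + 2*l*(-3 + l)) = -6 + 3*l + 6*l*(-3 + l))
61*(-152) + G(-1*6) = 61*(-152) + (-6 - (-15)*6 + 6*(-1*6)²) = -9272 + (-6 - 15*(-6) + 6*(-6)²) = -9272 + (-6 + 90 + 6*36) = -9272 + (-6 + 90 + 216) = -9272 + 300 = -8972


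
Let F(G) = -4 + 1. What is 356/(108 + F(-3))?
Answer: 356/105 ≈ 3.3905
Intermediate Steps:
F(G) = -3
356/(108 + F(-3)) = 356/(108 - 3) = 356/105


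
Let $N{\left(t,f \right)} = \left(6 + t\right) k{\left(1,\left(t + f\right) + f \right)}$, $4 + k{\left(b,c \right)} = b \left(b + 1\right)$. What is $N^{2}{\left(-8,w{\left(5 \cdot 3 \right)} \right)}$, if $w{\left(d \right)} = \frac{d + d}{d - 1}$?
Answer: $16$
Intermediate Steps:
$k{\left(b,c \right)} = -4 + b \left(1 + b\right)$ ($k{\left(b,c \right)} = -4 + b \left(b + 1\right) = -4 + b \left(1 + b\right)$)
$w{\left(d \right)} = \frac{2 d}{-1 + d}$
$N{\left(t,f \right)} = -12 - 2 t$ ($N{\left(t,f \right)} = \left(6 + t\right) \left(-4 + 1 + 1^{2}\right) = \left(6 + t\right) \left(-4 + 1 + 1\right) = \left(6 + t\right) \left(-2\right) = -12 - 2 t$)
$N^{2}{\left(-8,w{\left(5 \cdot 3 \right)} \right)} = \left(-12 - -16\right)^{2} = \left(-12 + 16\right)^{2} = 4^{2} = 16$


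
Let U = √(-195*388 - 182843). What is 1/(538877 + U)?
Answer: 538877/290388679632 - I*√258503/290388679632 ≈ 1.8557e-6 - 1.7509e-9*I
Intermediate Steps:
U = I*√258503 (U = √(-75660 - 182843) = √(-258503) = I*√258503 ≈ 508.43*I)
1/(538877 + U) = 1/(538877 + I*√258503)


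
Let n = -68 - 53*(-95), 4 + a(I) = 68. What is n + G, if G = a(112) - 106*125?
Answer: -8219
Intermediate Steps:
a(I) = 64 (a(I) = -4 + 68 = 64)
G = -13186 (G = 64 - 106*125 = 64 - 1*13250 = 64 - 13250 = -13186)
n = 4967 (n = -68 + 5035 = 4967)
n + G = 4967 - 13186 = -8219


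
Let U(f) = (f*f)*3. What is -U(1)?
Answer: -3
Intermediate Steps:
U(f) = 3*f² (U(f) = f²*3 = 3*f²)
-U(1) = -3*1² = -3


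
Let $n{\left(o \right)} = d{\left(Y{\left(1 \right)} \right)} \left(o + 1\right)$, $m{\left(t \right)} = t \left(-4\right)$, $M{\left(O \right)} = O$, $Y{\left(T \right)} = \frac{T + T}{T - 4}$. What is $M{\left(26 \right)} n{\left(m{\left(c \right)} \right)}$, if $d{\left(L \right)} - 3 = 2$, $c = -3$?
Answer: $1690$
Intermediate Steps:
$Y{\left(T \right)} = \frac{2 T}{-4 + T}$
$m{\left(t \right)} = - 4 t$
$d{\left(L \right)} = 5$ ($d{\left(L \right)} = 3 + 2 = 5$)
$n{\left(o \right)} = 5 + 5 o$ ($n{\left(o \right)} = 5 \left(o + 1\right) = 5 \left(1 + o\right) = 5 + 5 o$)
$M{\left(26 \right)} n{\left(m{\left(c \right)} \right)} = 26 \left(5 + 5 \left(\left(-4\right) \left(-3\right)\right)\right) = 26 \left(5 + 5 \cdot 12\right) = 26 \left(5 + 60\right) = 26 \cdot 65 = 1690$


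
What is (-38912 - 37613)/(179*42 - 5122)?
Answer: -76525/2396 ≈ -31.939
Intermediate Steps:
(-38912 - 37613)/(179*42 - 5122) = -76525/(7518 - 5122) = -76525/2396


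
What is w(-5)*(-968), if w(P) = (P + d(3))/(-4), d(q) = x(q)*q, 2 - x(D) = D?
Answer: -1936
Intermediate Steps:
x(D) = 2 - D
d(q) = q*(2 - q) (d(q) = (2 - q)*q = q*(2 - q))
w(P) = ¾ - P/4 (w(P) = (P + 3*(2 - 1*3))/(-4) = (P + 3*(2 - 3))*(-¼) = (P + 3*(-1))*(-¼) = (P - 3)*(-¼) = (-3 + P)*(-¼) = ¾ - P/4)
w(-5)*(-968) = (¾ - ¼*(-5))*(-968) = (¾ + 5/4)*(-968) = 2*(-968) = -1936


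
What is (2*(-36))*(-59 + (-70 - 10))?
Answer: 10008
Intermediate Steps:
(2*(-36))*(-59 + (-70 - 10)) = -72*(-59 - 80) = -72*(-139) = 10008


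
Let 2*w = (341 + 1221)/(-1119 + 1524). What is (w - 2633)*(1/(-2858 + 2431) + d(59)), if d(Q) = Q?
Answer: -26844192128/172935 ≈ -1.5523e+5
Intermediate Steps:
w = 781/405 (w = ((341 + 1221)/(-1119 + 1524))/2 = (1562/405)/2 = (1562*(1/405))/2 = (1/2)*(1562/405) = 781/405 ≈ 1.9284)
(w - 2633)*(1/(-2858 + 2431) + d(59)) = (781/405 - 2633)*(1/(-2858 + 2431) + 59) = -1065584*(1/(-427) + 59)/405 = -1065584*(-1/427 + 59)/405 = -1065584/405*25192/427 = -26844192128/172935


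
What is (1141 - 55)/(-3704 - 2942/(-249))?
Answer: -135207/459677 ≈ -0.29413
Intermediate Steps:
(1141 - 55)/(-3704 - 2942/(-249)) = 1086/(-3704 - 2942*(-1/249)) = 1086/(-3704 + 2942/249) = 1086/(-919354/249) = 1086*(-249/919354) = -135207/459677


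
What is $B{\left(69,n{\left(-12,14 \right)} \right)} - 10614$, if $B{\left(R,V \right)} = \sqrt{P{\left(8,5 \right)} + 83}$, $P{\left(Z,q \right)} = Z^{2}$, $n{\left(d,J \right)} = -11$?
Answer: $-10614 + 7 \sqrt{3} \approx -10602.0$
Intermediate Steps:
$B{\left(R,V \right)} = 7 \sqrt{3}$ ($B{\left(R,V \right)} = \sqrt{8^{2} + 83} = \sqrt{64 + 83} = \sqrt{147} = 7 \sqrt{3}$)
$B{\left(69,n{\left(-12,14 \right)} \right)} - 10614 = 7 \sqrt{3} - 10614 = -10614 + 7 \sqrt{3}$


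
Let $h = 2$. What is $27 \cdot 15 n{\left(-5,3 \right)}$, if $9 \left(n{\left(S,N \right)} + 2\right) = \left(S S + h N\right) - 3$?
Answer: $450$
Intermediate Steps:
$n{\left(S,N \right)} = - \frac{7}{3} + \frac{S^{2}}{9} + \frac{2 N}{9}$ ($n{\left(S,N \right)} = -2 + \frac{\left(S S + 2 N\right) - 3}{9} = -2 + \frac{\left(S^{2} + 2 N\right) - 3}{9} = -2 + \frac{-3 + S^{2} + 2 N}{9} = -2 + \left(- \frac{1}{3} + \frac{S^{2}}{9} + \frac{2 N}{9}\right) = - \frac{7}{3} + \frac{S^{2}}{9} + \frac{2 N}{9}$)
$27 \cdot 15 n{\left(-5,3 \right)} = 27 \cdot 15 \left(- \frac{7}{3} + \frac{\left(-5\right)^{2}}{9} + \frac{2}{9} \cdot 3\right) = 405 \left(- \frac{7}{3} + \frac{1}{9} \cdot 25 + \frac{2}{3}\right) = 405 \left(- \frac{7}{3} + \frac{25}{9} + \frac{2}{3}\right) = 405 \cdot \frac{10}{9} = 450$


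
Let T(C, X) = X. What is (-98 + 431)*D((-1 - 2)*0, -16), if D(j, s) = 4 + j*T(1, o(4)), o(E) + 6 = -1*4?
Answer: 1332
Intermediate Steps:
o(E) = -10 (o(E) = -6 - 1*4 = -6 - 4 = -10)
D(j, s) = 4 - 10*j (D(j, s) = 4 + j*(-10) = 4 - 10*j)
(-98 + 431)*D((-1 - 2)*0, -16) = (-98 + 431)*(4 - 10*(-1 - 2)*0) = 333*(4 - (-30)*0) = 333*(4 - 10*0) = 333*(4 + 0) = 333*4 = 1332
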